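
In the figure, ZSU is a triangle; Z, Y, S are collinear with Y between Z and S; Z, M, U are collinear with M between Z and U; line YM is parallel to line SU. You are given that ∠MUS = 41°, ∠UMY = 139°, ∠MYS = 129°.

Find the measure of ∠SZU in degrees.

1. ∠YMZ = 41°  [linear pair at M on ZU]
2. ∠MYZ = 51°  [linear pair at Y on ZS]
3. ∠MZY = 88°  [△ZYM]
4. ∠SZU = 88°  [Y on ZS, M on ZU]

∠SZU = 88°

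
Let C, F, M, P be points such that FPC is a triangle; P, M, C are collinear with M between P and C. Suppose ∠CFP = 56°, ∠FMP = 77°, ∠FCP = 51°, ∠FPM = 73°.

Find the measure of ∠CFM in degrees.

∠CFM = 26°

1. ∠CMF = 103°  [linear pair at M on PC]
2. ∠FCM = 51°  [M on ray CP]
3. ∠CFM = 26°  [△FMC]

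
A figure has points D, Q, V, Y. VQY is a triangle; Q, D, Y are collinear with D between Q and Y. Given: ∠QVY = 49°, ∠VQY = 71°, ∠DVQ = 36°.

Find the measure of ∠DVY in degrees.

∠DVY = 13°

1. ∠QYV = 60°  [△VQY]
2. ∠DQV = 71°  [D on ray QY]
3. ∠QDV = 73°  [△VQD]
4. ∠DYV = 60°  [D on ray YQ]
5. ∠VDY = 107°  [linear pair at D on QY]
6. ∠DVY = 13°  [△VDY]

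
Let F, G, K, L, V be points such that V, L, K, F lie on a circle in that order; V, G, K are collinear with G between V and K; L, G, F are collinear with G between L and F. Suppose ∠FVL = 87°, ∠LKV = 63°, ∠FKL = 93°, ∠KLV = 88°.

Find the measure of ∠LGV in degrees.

∠LGV = 121°

1. ∠LFV = 63°  [same arc VL]
2. ∠KVL = 29°  [△VLK]
3. ∠FLV = 30°  [△VLF]
4. ∠LGV = 121°  [△VGL]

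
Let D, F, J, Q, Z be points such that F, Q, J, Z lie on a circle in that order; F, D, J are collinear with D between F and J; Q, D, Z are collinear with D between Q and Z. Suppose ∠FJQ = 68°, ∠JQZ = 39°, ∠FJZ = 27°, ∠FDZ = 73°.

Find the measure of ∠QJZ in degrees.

∠QJZ = 95°

1. ∠FZQ = 68°  [same arc FQ]
2. ∠FQZ = 27°  [same arc FZ]
3. ∠QFZ = 85°  [△FQZ]
4. ∠QJZ = 95°  [cyclic FQJZ, opposite ∠F+∠J]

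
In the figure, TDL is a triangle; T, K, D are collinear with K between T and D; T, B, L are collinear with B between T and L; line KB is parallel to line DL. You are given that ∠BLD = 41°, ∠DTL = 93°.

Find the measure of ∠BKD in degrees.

∠BKD = 134°

1. ∠DLT = 41°  [B on ray LT]
2. ∠LDT = 46°  [△TDL]
3. ∠BKT = 46°  [KB∥DL, corresponding at K]
4. ∠BKD = 134°  [linear pair at K on TD]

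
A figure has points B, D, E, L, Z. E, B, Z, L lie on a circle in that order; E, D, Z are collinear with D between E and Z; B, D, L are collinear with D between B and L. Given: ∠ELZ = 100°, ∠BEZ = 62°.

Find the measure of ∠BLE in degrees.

∠BLE = 38°

1. ∠EBZ = 80°  [cyclic EBZL, opposite ∠B+∠L]
2. ∠BZE = 38°  [△EBZ]
3. ∠BLE = 38°  [same arc EB]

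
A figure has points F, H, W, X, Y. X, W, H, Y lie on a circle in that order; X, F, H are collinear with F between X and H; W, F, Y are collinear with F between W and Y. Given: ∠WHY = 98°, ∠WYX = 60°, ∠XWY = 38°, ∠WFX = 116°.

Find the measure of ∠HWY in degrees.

∠HWY = 56°

1. ∠WHX = 60°  [same arc XW]
2. ∠HFW = 64°  [linear pair at F on XH]
3. ∠HWY = 56°  [△WFH]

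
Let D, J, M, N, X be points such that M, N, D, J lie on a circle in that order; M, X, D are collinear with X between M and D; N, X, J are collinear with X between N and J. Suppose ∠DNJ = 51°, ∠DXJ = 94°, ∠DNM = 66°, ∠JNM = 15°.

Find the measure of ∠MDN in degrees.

∠MDN = 43°

1. ∠MXN = 94°  [vertical angles at X]
2. ∠DMN = 71°  [△MXN]
3. ∠MDN = 43°  [△MND]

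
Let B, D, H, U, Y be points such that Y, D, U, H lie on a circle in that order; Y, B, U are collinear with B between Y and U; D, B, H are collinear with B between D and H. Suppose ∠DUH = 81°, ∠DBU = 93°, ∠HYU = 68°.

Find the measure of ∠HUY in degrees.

1. ∠DYH = 99°  [cyclic YDUH, opposite ∠Y+∠U]
2. ∠HBY = 93°  [vertical angles at B]
3. ∠DHY = 19°  [△YBH]
4. ∠HDY = 62°  [△YDH]
5. ∠HUY = 62°  [same arc YH]

∠HUY = 62°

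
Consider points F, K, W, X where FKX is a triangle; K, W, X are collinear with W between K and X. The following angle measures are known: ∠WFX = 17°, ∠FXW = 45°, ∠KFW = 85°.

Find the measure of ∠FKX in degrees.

∠FKX = 33°

1. ∠FWX = 118°  [△FWX]
2. ∠FWK = 62°  [linear pair at W on KX]
3. ∠FKW = 33°  [△FKW]
4. ∠FKX = 33°  [W on ray KX]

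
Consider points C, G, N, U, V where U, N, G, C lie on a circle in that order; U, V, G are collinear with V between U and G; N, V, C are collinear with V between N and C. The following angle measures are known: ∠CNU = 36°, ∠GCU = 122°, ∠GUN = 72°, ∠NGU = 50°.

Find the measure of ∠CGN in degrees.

∠CGN = 86°

1. ∠CGU = 36°  [same arc UC]
2. ∠CUG = 22°  [△UGC]
3. ∠GCN = 72°  [same arc NG]
4. ∠CNG = 22°  [same arc GC]
5. ∠CGN = 86°  [△NGC]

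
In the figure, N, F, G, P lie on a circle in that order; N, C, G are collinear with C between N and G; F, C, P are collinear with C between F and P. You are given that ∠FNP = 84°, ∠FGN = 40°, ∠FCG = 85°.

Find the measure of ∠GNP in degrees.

∠GNP = 55°

1. ∠FPN = 40°  [same arc NF]
2. ∠NCP = 85°  [vertical angles at C]
3. ∠GNP = 55°  [△NCP]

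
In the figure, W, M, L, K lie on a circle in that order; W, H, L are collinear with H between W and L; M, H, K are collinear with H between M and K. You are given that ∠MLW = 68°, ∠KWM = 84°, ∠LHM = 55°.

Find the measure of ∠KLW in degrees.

∠KLW = 28°

1. ∠MKW = 68°  [same arc WM]
2. ∠KMW = 28°  [△WMK]
3. ∠KLW = 28°  [same arc WK]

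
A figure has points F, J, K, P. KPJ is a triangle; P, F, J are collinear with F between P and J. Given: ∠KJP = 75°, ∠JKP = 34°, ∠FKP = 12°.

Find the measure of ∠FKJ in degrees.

∠FKJ = 22°

1. ∠JPK = 71°  [△KPJ]
2. ∠FJK = 75°  [F on ray JP]
3. ∠FPK = 71°  [F on ray PJ]
4. ∠KFP = 97°  [△KPF]
5. ∠JFK = 83°  [linear pair at F on PJ]
6. ∠FKJ = 22°  [△KFJ]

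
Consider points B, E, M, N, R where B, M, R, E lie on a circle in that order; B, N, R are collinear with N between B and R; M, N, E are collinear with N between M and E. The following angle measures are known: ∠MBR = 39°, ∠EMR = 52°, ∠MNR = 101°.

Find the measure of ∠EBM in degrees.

∠EBM = 91°

1. ∠MER = 39°  [same arc MR]
2. ∠ERM = 89°  [△MRE]
3. ∠EBM = 91°  [cyclic BMRE, opposite ∠B+∠R]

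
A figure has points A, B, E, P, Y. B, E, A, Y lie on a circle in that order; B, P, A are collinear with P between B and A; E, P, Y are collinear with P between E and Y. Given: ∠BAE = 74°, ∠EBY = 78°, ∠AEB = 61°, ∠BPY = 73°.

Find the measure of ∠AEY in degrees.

∠AEY = 33°

1. ∠ABE = 45°  [△BEA]
2. ∠EAY = 102°  [cyclic BEAY, opposite ∠B+∠A]
3. ∠AYE = 45°  [same arc EA]
4. ∠AEY = 33°  [△EAY]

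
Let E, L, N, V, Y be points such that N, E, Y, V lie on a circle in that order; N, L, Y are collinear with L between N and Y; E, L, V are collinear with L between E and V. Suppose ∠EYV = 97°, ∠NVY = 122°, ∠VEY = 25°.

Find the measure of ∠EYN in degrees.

1. ∠EVY = 58°  [△EYV]
2. ∠NEY = 58°  [cyclic NEYV, opposite ∠E+∠V]
3. ∠ENY = 58°  [same arc EY]
4. ∠EYN = 64°  [△NEY]

∠EYN = 64°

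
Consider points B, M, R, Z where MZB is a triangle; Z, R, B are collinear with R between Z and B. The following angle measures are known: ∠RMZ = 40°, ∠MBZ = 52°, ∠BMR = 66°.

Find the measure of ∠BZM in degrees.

1. ∠MBR = 52°  [R on ray BZ]
2. ∠BRM = 62°  [△MRB]
3. ∠MRZ = 118°  [linear pair at R on ZB]
4. ∠MZR = 22°  [△MZR]
5. ∠BZM = 22°  [R on ray ZB]

∠BZM = 22°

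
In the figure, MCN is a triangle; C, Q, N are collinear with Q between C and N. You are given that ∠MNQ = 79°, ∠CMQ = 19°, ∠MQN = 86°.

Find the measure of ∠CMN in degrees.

∠CMN = 34°

1. ∠CNM = 79°  [Q on ray NC]
2. ∠CQM = 94°  [linear pair at Q on CN]
3. ∠MCQ = 67°  [△MCQ]
4. ∠MCN = 67°  [Q on ray CN]
5. ∠CMN = 34°  [△MCN]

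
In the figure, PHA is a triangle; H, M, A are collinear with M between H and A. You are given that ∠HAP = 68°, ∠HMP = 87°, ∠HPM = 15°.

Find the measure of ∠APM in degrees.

∠APM = 19°

1. ∠MAP = 68°  [M on ray AH]
2. ∠AMP = 93°  [linear pair at M on HA]
3. ∠APM = 19°  [△PMA]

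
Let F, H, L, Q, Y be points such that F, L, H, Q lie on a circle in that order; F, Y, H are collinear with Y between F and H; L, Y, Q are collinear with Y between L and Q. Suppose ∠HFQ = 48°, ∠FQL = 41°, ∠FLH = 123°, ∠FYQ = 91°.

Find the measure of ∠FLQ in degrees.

1. ∠FQH = 57°  [cyclic FLHQ, opposite ∠L+∠Q]
2. ∠FHQ = 75°  [△FHQ]
3. ∠FLQ = 75°  [same arc FQ]

∠FLQ = 75°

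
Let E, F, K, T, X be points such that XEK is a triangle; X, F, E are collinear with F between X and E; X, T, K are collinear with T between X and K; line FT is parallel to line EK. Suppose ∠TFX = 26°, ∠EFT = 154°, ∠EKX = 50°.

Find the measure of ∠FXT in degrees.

∠FXT = 104°

1. ∠KEX = 26°  [FT∥EK, corresponding at F]
2. ∠EXK = 104°  [△XEK]
3. ∠FXT = 104°  [F on XE, T on XK]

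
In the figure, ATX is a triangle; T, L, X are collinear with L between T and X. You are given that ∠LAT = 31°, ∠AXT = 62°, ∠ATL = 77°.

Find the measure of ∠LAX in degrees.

∠LAX = 10°

1. ∠ALT = 72°  [△ATL]
2. ∠AXL = 62°  [L on ray XT]
3. ∠ALX = 108°  [linear pair at L on TX]
4. ∠LAX = 10°  [△ALX]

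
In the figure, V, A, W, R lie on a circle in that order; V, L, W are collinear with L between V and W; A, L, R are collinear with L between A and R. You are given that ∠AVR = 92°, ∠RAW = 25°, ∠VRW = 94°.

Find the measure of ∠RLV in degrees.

1. ∠AWR = 88°  [cyclic VAWR, opposite ∠V+∠W]
2. ∠RVW = 25°  [same arc WR]
3. ∠ARW = 67°  [△AWR]
4. ∠RWV = 61°  [△VWR]
5. ∠RLW = 52°  [△WLR]
6. ∠RLV = 128°  [linear pair at L on VW]

∠RLV = 128°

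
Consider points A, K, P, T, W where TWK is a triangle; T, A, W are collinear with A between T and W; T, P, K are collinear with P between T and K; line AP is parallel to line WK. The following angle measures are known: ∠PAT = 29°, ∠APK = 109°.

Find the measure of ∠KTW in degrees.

∠KTW = 80°

1. ∠APT = 71°  [linear pair at P on TK]
2. ∠ATP = 80°  [△TAP]
3. ∠KTW = 80°  [A on TW, P on TK]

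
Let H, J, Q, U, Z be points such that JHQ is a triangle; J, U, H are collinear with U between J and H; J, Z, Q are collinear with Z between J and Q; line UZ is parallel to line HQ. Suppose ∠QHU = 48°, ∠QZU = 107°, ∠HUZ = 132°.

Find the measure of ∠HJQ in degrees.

1. ∠JZU = 73°  [linear pair at Z on JQ]
2. ∠JUZ = 48°  [linear pair at U on JH]
3. ∠UJZ = 59°  [△JUZ]
4. ∠HJQ = 59°  [U on JH, Z on JQ]

∠HJQ = 59°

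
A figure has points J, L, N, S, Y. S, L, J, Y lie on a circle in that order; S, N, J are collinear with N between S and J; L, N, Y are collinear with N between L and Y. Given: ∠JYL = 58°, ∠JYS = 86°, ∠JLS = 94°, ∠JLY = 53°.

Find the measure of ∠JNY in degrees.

∠JNY = 81°

1. ∠JSY = 53°  [same arc JY]
2. ∠SJY = 41°  [△SJY]
3. ∠JNY = 81°  [△JNY]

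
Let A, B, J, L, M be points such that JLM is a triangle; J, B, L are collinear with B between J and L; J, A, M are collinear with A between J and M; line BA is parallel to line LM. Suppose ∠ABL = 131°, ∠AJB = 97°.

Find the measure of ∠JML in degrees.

1. ∠ABJ = 49°  [linear pair at B on JL]
2. ∠BAJ = 34°  [△JBA]
3. ∠JML = 34°  [BA∥LM, corresponding at A]

∠JML = 34°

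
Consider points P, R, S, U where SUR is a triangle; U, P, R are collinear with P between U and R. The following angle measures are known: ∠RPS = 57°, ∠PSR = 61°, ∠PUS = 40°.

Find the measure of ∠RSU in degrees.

1. ∠PRS = 62°  [△SPR]
2. ∠RUS = 40°  [P on ray UR]
3. ∠SRU = 62°  [P on ray RU]
4. ∠RSU = 78°  [△SUR]

∠RSU = 78°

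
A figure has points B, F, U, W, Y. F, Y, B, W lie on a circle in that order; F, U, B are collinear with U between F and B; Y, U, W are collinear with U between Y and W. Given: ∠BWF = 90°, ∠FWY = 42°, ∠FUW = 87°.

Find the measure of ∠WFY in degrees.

∠WFY = 99°

1. ∠BYF = 90°  [cyclic FYBW, opposite ∠Y+∠W]
2. ∠FBY = 42°  [same arc FY]
3. ∠BUY = 87°  [vertical angles at U]
4. ∠BFY = 48°  [△FYB]
5. ∠FUY = 93°  [linear pair at U on FB]
6. ∠FYW = 39°  [△FUY]
7. ∠WFY = 99°  [△FYW]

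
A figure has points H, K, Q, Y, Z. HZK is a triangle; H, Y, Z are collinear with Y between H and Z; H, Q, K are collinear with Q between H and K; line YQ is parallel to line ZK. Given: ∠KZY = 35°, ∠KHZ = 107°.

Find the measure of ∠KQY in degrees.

1. ∠HZK = 35°  [Y on ray ZH]
2. ∠HKZ = 38°  [△HZK]
3. ∠HQY = 38°  [YQ∥ZK, corresponding at Q]
4. ∠KQY = 142°  [linear pair at Q on HK]

∠KQY = 142°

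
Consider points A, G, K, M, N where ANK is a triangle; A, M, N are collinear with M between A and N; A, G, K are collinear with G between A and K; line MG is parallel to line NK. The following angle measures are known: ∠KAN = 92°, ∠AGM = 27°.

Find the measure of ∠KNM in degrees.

1. ∠GAM = 92°  [M on AN, G on AK]
2. ∠AMG = 61°  [△AMG]
3. ∠GMN = 119°  [linear pair at M on AN]
4. ∠KNM = 61°  [MG∥NK, co-interior at N–M]

∠KNM = 61°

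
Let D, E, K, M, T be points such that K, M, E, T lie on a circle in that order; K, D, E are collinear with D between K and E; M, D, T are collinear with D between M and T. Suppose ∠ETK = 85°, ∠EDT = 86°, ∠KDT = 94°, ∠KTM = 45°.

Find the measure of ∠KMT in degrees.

1. ∠EMK = 95°  [cyclic KMET, opposite ∠M+∠T]
2. ∠KDM = 86°  [vertical angles at D]
3. ∠KEM = 45°  [same arc KM]
4. ∠EKM = 40°  [△KME]
5. ∠KMT = 54°  [△KDM]

∠KMT = 54°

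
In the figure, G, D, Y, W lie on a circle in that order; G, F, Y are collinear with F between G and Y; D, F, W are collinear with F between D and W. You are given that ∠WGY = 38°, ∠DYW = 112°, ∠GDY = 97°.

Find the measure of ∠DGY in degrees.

∠DGY = 30°

1. ∠WDY = 38°  [same arc YW]
2. ∠DWY = 30°  [△DYW]
3. ∠DGY = 30°  [same arc DY]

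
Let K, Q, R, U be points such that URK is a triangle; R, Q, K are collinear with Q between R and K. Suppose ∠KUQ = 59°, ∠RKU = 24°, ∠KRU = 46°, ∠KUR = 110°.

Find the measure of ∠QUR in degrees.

∠QUR = 51°

1. ∠QKU = 24°  [Q on ray KR]
2. ∠QRU = 46°  [Q on ray RK]
3. ∠KQU = 97°  [△UQK]
4. ∠RQU = 83°  [linear pair at Q on RK]
5. ∠QUR = 51°  [△URQ]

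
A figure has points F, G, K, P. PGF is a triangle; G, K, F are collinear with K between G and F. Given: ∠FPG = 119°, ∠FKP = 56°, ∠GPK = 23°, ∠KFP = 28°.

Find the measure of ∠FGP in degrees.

∠FGP = 33°

1. ∠GKP = 124°  [linear pair at K on GF]
2. ∠KGP = 33°  [△PGK]
3. ∠FGP = 33°  [K on ray GF]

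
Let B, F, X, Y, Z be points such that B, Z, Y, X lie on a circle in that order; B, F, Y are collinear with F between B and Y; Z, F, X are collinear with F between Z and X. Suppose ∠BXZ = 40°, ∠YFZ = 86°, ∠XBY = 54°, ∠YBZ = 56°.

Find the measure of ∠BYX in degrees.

∠BYX = 30°

1. ∠BFX = 86°  [△BFX]
2. ∠YXZ = 56°  [same arc ZY]
3. ∠XFY = 94°  [linear pair at F on BY]
4. ∠BYX = 30°  [△YFX]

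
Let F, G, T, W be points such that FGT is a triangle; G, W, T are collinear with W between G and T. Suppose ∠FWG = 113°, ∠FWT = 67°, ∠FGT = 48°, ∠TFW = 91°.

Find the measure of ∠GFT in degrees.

∠GFT = 110°

1. ∠FTW = 22°  [△FWT]
2. ∠FTG = 22°  [W on ray TG]
3. ∠GFT = 110°  [△FGT]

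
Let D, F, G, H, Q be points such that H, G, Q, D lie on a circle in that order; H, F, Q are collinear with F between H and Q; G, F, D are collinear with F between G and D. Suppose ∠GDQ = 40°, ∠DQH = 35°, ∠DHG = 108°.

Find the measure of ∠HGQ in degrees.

∠HGQ = 103°

1. ∠GHQ = 40°  [same arc GQ]
2. ∠DGH = 35°  [same arc HD]
3. ∠GDH = 37°  [△HGD]
4. ∠GQH = 37°  [same arc HG]
5. ∠HGQ = 103°  [△HGQ]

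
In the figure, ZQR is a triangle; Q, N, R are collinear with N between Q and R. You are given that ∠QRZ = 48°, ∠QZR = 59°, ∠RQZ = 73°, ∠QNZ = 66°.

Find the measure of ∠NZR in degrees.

1. ∠NRZ = 48°  [N on ray RQ]
2. ∠RNZ = 114°  [linear pair at N on QR]
3. ∠NZR = 18°  [△ZNR]

∠NZR = 18°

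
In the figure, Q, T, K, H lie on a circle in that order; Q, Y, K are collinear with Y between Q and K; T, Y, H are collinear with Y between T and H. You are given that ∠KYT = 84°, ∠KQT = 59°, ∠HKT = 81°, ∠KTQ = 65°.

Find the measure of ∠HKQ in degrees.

∠HKQ = 25°

1. ∠HYQ = 84°  [vertical angles at Y]
2. ∠KHT = 59°  [same arc TK]
3. ∠HYK = 96°  [linear pair at Y on QK]
4. ∠HKQ = 25°  [△KYH]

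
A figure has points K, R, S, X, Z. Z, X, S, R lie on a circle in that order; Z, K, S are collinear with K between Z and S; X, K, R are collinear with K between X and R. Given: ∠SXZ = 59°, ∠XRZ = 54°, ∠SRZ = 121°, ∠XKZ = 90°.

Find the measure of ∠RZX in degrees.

∠RZX = 103°

1. ∠XSZ = 54°  [same arc ZX]
2. ∠SZX = 67°  [△ZXS]
3. ∠RXZ = 23°  [△ZKX]
4. ∠RZX = 103°  [△ZXR]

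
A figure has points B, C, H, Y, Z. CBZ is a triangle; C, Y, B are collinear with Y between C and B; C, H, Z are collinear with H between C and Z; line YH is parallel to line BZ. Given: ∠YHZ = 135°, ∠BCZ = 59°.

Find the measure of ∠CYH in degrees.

1. ∠CHY = 45°  [linear pair at H on CZ]
2. ∠HCY = 59°  [Y on CB, H on CZ]
3. ∠CYH = 76°  [△CYH]

∠CYH = 76°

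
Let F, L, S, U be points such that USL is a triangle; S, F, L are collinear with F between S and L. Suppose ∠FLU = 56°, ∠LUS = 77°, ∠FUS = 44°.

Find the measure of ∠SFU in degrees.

1. ∠SLU = 56°  [F on ray LS]
2. ∠LSU = 47°  [△USL]
3. ∠FSU = 47°  [F on ray SL]
4. ∠SFU = 89°  [△USF]

∠SFU = 89°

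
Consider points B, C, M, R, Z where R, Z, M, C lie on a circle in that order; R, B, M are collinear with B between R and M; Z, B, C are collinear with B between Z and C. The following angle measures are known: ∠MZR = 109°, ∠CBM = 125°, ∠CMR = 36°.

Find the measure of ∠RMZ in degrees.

∠RMZ = 52°

1. ∠MCR = 71°  [cyclic RZMC, opposite ∠Z+∠C]
2. ∠RBZ = 125°  [vertical angles at B]
3. ∠CRM = 73°  [△RMC]
4. ∠MBZ = 55°  [linear pair at B on RM]
5. ∠CZM = 73°  [same arc MC]
6. ∠RMZ = 52°  [△ZBM]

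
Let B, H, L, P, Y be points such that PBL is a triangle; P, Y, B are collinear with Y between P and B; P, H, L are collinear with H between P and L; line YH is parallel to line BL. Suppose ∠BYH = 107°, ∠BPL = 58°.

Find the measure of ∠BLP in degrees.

1. ∠HYP = 73°  [linear pair at Y on PB]
2. ∠HPY = 58°  [Y on PB, H on PL]
3. ∠PHY = 49°  [△PYH]
4. ∠BLP = 49°  [YH∥BL, corresponding at H]

∠BLP = 49°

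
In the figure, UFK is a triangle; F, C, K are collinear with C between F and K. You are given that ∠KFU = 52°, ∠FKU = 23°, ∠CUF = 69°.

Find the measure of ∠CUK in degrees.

∠CUK = 36°

1. ∠CFU = 52°  [C on ray FK]
2. ∠CKU = 23°  [C on ray KF]
3. ∠FCU = 59°  [△UFC]
4. ∠KCU = 121°  [linear pair at C on FK]
5. ∠CUK = 36°  [△UCK]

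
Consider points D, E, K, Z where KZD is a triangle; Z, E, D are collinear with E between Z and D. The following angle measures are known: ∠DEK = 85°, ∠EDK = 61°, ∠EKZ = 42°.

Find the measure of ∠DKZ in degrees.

∠DKZ = 76°

1. ∠KEZ = 95°  [linear pair at E on ZD]
2. ∠KDZ = 61°  [E on ray DZ]
3. ∠EZK = 43°  [△KZE]
4. ∠DZK = 43°  [E on ray ZD]
5. ∠DKZ = 76°  [△KZD]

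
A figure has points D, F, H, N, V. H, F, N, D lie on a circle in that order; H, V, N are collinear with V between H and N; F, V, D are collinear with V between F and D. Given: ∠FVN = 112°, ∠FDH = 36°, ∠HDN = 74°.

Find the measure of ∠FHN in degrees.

∠FHN = 38°

1. ∠FNH = 36°  [same arc HF]
2. ∠HFN = 106°  [cyclic HFND, opposite ∠F+∠D]
3. ∠FHN = 38°  [△HFN]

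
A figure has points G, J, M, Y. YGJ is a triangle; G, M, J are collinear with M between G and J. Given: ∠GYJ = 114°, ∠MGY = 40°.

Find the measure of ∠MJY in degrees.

1. ∠JGY = 40°  [M on ray GJ]
2. ∠GJY = 26°  [△YGJ]
3. ∠MJY = 26°  [M on ray JG]

∠MJY = 26°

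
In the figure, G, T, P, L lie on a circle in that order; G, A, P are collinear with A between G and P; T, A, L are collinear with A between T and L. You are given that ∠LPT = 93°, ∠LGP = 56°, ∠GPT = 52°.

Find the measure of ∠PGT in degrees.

∠PGT = 31°

1. ∠LGT = 87°  [cyclic GTPL, opposite ∠G+∠P]
2. ∠LTP = 56°  [same arc PL]
3. ∠GLT = 52°  [same arc GT]
4. ∠PAT = 72°  [△TAP]
5. ∠GTL = 41°  [△GTL]
6. ∠GAT = 108°  [linear pair at A on GP]
7. ∠PGT = 31°  [△GAT]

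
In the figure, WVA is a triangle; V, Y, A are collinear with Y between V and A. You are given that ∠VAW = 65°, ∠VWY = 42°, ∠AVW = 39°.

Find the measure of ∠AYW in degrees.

∠AYW = 81°

1. ∠WVY = 39°  [Y on ray VA]
2. ∠VYW = 99°  [△WVY]
3. ∠AYW = 81°  [linear pair at Y on VA]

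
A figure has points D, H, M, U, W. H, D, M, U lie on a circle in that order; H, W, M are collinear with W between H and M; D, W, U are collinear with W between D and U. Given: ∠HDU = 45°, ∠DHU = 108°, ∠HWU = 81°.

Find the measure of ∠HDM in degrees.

1. ∠HMU = 45°  [same arc HU]
2. ∠DUH = 27°  [△HDU]
3. ∠MHU = 72°  [△HWU]
4. ∠HUM = 63°  [△HMU]
5. ∠HDM = 117°  [cyclic HDMU, opposite ∠D+∠U]

∠HDM = 117°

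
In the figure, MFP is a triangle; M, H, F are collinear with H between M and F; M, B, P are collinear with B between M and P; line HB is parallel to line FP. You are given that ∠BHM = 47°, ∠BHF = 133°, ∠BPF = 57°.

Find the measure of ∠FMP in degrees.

∠FMP = 76°

1. ∠MFP = 47°  [HB∥FP, corresponding at H]
2. ∠FPM = 57°  [B on ray PM]
3. ∠FMP = 76°  [△MFP]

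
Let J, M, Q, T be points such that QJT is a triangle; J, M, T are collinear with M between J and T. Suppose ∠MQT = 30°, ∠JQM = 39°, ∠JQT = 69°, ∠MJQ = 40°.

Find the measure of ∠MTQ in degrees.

1. ∠JMQ = 101°  [△QJM]
2. ∠QMT = 79°  [linear pair at M on JT]
3. ∠MTQ = 71°  [△QMT]

∠MTQ = 71°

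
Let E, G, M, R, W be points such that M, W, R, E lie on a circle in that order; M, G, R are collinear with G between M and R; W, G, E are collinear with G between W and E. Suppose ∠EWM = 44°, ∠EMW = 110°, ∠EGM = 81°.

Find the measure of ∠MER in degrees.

1. ∠ERM = 44°  [same arc ME]
2. ∠MEW = 26°  [△MWE]
3. ∠EMR = 73°  [△MGE]
4. ∠MER = 63°  [△MRE]

∠MER = 63°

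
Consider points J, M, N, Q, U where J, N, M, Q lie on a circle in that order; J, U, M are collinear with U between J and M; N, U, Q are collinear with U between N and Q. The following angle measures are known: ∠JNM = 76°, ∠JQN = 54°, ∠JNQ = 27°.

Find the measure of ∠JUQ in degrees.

∠JUQ = 77°

1. ∠JQM = 104°  [cyclic JNMQ, opposite ∠N+∠Q]
2. ∠JMQ = 27°  [same arc JQ]
3. ∠MJQ = 49°  [△JMQ]
4. ∠JUQ = 77°  [△JUQ]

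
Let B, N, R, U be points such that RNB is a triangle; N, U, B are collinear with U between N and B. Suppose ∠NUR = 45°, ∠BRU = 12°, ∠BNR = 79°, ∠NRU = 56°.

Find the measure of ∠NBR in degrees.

∠NBR = 33°

1. ∠BUR = 135°  [linear pair at U on NB]
2. ∠RBU = 33°  [△RUB]
3. ∠NBR = 33°  [U on ray BN]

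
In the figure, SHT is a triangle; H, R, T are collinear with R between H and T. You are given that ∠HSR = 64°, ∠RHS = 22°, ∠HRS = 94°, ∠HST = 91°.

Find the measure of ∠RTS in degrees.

1. ∠SHT = 22°  [R on ray HT]
2. ∠HTS = 67°  [△SHT]
3. ∠RTS = 67°  [R on ray TH]

∠RTS = 67°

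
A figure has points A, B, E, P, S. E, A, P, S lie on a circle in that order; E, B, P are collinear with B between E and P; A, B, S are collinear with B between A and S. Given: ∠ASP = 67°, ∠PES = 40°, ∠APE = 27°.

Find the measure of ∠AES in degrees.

∠AES = 107°

1. ∠PAS = 40°  [same arc PS]
2. ∠APS = 73°  [△APS]
3. ∠AES = 107°  [cyclic EAPS, opposite ∠E+∠P]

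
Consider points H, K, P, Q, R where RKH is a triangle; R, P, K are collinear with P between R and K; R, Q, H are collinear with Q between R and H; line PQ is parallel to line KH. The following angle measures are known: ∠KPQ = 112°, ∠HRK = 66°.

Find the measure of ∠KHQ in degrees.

∠KHQ = 46°

1. ∠QPR = 68°  [linear pair at P on RK]
2. ∠PRQ = 66°  [P on RK, Q on RH]
3. ∠PQR = 46°  [△RPQ]
4. ∠HQP = 134°  [linear pair at Q on RH]
5. ∠KHQ = 46°  [PQ∥KH, co-interior at H–Q]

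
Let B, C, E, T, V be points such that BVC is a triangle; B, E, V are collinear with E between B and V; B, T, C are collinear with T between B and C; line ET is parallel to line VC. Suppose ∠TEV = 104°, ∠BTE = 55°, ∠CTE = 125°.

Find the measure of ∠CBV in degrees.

∠CBV = 49°

1. ∠BET = 76°  [linear pair at E on BV]
2. ∠EBT = 49°  [△BET]
3. ∠CBV = 49°  [E on BV, T on BC]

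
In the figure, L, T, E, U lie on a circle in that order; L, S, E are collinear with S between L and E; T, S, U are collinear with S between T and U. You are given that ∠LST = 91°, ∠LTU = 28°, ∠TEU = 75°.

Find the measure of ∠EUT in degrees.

1. ∠ESU = 91°  [vertical angles at S]
2. ∠LEU = 28°  [same arc LU]
3. ∠EUT = 61°  [△ESU]

∠EUT = 61°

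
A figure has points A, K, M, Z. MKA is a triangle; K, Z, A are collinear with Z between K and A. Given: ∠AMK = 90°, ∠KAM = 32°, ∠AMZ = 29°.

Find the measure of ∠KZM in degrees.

1. ∠MAZ = 32°  [Z on ray AK]
2. ∠AZM = 119°  [△MZA]
3. ∠KZM = 61°  [linear pair at Z on KA]

∠KZM = 61°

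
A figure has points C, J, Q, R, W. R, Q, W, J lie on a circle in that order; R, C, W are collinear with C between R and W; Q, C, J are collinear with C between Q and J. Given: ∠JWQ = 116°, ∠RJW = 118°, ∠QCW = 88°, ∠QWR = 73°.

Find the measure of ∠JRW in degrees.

1. ∠JCR = 88°  [vertical angles at C]
2. ∠QJR = 73°  [same arc RQ]
3. ∠JRW = 19°  [△RCJ]

∠JRW = 19°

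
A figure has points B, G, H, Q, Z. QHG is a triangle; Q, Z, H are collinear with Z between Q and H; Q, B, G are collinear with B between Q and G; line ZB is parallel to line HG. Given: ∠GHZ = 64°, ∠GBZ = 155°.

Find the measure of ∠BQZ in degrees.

1. ∠GHQ = 64°  [Z on ray HQ]
2. ∠QBZ = 25°  [linear pair at B on QG]
3. ∠BZQ = 64°  [ZB∥HG, corresponding at Z]
4. ∠BQZ = 91°  [△QZB]

∠BQZ = 91°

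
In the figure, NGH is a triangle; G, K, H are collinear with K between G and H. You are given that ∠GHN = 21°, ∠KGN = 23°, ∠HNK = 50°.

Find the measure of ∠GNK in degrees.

∠GNK = 86°

1. ∠KHN = 21°  [K on ray HG]
2. ∠HKN = 109°  [△NKH]
3. ∠GKN = 71°  [linear pair at K on GH]
4. ∠GNK = 86°  [△NGK]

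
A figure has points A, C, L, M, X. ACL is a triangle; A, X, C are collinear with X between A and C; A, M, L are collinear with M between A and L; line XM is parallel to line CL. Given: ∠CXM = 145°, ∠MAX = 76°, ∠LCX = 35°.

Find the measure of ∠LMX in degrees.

1. ∠AXM = 35°  [linear pair at X on AC]
2. ∠AMX = 69°  [△AXM]
3. ∠LMX = 111°  [linear pair at M on AL]

∠LMX = 111°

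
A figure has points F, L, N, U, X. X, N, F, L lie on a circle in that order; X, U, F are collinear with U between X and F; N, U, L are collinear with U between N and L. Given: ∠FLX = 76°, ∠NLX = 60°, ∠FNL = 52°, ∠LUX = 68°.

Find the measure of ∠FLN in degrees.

1. ∠FXL = 52°  [△XUL]
2. ∠FUL = 112°  [linear pair at U on XF]
3. ∠LFX = 52°  [△XFL]
4. ∠FLN = 16°  [△FUL]

∠FLN = 16°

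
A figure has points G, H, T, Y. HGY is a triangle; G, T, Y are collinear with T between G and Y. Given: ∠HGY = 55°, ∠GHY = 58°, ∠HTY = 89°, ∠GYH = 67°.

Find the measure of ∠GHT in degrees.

∠GHT = 34°

1. ∠HGT = 55°  [T on ray GY]
2. ∠GTH = 91°  [linear pair at T on GY]
3. ∠GHT = 34°  [△HGT]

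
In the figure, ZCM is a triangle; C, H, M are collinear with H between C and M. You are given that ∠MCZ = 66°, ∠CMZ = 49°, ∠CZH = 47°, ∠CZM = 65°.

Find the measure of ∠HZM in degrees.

1. ∠HCZ = 66°  [H on ray CM]
2. ∠HMZ = 49°  [H on ray MC]
3. ∠CHZ = 67°  [△ZCH]
4. ∠MHZ = 113°  [linear pair at H on CM]
5. ∠HZM = 18°  [△ZHM]

∠HZM = 18°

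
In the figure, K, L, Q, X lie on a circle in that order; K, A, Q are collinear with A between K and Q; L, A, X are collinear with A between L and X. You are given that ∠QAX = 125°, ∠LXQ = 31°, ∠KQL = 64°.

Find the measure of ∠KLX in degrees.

∠KLX = 24°

1. ∠KAL = 125°  [vertical angles at A]
2. ∠LKQ = 31°  [same arc LQ]
3. ∠KLX = 24°  [△KAL]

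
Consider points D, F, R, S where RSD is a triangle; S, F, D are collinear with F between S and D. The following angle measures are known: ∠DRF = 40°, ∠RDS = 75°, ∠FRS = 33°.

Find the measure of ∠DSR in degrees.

1. ∠FDR = 75°  [F on ray DS]
2. ∠DFR = 65°  [△RFD]
3. ∠RFS = 115°  [linear pair at F on SD]
4. ∠FSR = 32°  [△RSF]
5. ∠DSR = 32°  [F on ray SD]

∠DSR = 32°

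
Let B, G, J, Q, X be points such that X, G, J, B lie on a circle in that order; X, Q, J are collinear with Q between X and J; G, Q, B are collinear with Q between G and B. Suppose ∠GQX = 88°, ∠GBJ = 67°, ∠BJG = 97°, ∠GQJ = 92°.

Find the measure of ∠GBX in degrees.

1. ∠GXJ = 67°  [same arc GJ]
2. ∠BXG = 83°  [cyclic XGJB, opposite ∠X+∠J]
3. ∠BGX = 25°  [△XQG]
4. ∠GBX = 72°  [△XGB]

∠GBX = 72°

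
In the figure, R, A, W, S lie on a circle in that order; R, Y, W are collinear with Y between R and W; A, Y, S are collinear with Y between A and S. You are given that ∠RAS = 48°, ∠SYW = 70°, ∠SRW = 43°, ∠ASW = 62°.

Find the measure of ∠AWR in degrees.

∠AWR = 27°

1. ∠AYR = 70°  [vertical angles at Y]
2. ∠SAW = 43°  [same arc WS]
3. ∠AYW = 110°  [linear pair at Y on RW]
4. ∠AWR = 27°  [△AYW]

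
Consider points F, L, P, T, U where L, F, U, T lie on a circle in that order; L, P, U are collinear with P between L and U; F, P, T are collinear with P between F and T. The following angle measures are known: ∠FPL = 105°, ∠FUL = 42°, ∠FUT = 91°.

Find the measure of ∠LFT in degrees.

1. ∠FTL = 42°  [same arc LF]
2. ∠FLT = 89°  [cyclic LFUT, opposite ∠L+∠U]
3. ∠LFT = 49°  [△LFT]

∠LFT = 49°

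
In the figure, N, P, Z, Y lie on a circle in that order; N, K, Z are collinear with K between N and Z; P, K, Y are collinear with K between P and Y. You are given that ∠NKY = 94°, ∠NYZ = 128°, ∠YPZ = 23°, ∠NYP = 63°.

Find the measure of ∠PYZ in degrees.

∠PYZ = 65°

1. ∠YKZ = 86°  [linear pair at K on NZ]
2. ∠YNZ = 23°  [△NKY]
3. ∠NZY = 29°  [△NZY]
4. ∠PYZ = 65°  [△ZKY]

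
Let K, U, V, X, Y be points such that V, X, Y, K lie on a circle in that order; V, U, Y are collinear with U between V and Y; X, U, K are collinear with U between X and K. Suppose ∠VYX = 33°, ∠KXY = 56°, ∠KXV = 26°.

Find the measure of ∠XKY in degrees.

1. ∠VKX = 33°  [same arc VX]
2. ∠KVX = 121°  [△VXK]
3. ∠KYX = 59°  [cyclic VXYK, opposite ∠V+∠Y]
4. ∠XKY = 65°  [△XYK]

∠XKY = 65°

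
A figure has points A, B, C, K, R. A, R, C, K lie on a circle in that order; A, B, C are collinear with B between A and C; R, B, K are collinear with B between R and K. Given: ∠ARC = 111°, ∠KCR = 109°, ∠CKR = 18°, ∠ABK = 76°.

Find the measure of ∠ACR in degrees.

1. ∠CRK = 53°  [△RCK]
2. ∠CBR = 76°  [vertical angles at B]
3. ∠ACR = 51°  [△RBC]

∠ACR = 51°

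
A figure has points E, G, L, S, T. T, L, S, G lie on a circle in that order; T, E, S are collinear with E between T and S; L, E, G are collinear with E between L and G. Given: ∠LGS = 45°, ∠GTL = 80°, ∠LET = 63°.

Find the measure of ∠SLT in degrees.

∠SLT = 107°

1. ∠LTS = 45°  [same arc LS]
2. ∠GSL = 100°  [cyclic TLSG, opposite ∠T+∠S]
3. ∠LES = 117°  [linear pair at E on TS]
4. ∠GLS = 35°  [△LSG]
5. ∠LST = 28°  [△LES]
6. ∠SLT = 107°  [△TLS]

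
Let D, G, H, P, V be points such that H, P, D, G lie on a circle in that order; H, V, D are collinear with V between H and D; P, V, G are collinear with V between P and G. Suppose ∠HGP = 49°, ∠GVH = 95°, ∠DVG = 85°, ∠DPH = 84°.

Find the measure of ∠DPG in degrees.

1. ∠HDP = 49°  [same arc HP]
2. ∠DVP = 95°  [vertical angles at V]
3. ∠DPG = 36°  [△PVD]

∠DPG = 36°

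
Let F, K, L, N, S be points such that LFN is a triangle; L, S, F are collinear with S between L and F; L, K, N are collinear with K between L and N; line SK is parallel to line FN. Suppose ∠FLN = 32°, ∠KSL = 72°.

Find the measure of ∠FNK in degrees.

1. ∠KLS = 32°  [S on LF, K on LN]
2. ∠LKS = 76°  [△LSK]
3. ∠NKS = 104°  [linear pair at K on LN]
4. ∠FNK = 76°  [SK∥FN, co-interior at N–K]

∠FNK = 76°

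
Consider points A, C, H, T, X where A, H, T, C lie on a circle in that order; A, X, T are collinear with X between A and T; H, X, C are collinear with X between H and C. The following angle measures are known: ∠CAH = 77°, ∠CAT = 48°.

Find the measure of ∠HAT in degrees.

1. ∠CTH = 103°  [cyclic AHTC, opposite ∠A+∠T]
2. ∠CHT = 48°  [same arc TC]
3. ∠HCT = 29°  [△HTC]
4. ∠HAT = 29°  [same arc HT]

∠HAT = 29°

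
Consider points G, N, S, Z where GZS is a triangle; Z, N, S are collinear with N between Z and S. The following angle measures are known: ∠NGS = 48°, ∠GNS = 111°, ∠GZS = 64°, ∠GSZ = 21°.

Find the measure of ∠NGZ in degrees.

1. ∠GNZ = 69°  [linear pair at N on ZS]
2. ∠GZN = 64°  [N on ray ZS]
3. ∠NGZ = 47°  [△GZN]

∠NGZ = 47°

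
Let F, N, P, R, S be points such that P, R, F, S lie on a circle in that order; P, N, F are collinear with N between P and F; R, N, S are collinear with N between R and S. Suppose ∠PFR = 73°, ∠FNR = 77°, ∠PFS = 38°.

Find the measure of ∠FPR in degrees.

∠FPR = 39°

1. ∠PNR = 103°  [linear pair at N on PF]
2. ∠PRS = 38°  [same arc PS]
3. ∠FPR = 39°  [△PNR]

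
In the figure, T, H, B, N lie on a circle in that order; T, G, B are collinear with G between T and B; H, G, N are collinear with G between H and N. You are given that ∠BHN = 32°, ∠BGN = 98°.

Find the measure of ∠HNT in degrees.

1. ∠BTN = 32°  [same arc BN]
2. ∠NGT = 82°  [linear pair at G on TB]
3. ∠HNT = 66°  [△TGN]

∠HNT = 66°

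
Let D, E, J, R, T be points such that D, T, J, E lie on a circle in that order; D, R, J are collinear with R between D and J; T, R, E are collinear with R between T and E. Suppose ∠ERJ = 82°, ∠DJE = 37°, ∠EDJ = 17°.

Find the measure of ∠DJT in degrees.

∠DJT = 65°

1. ∠DRT = 82°  [vertical angles at R]
2. ∠ETJ = 17°  [same arc JE]
3. ∠JRT = 98°  [linear pair at R on DJ]
4. ∠DJT = 65°  [△TRJ]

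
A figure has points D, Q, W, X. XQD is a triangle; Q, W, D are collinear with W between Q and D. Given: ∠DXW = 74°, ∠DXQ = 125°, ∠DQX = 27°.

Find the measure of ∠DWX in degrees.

∠DWX = 78°

1. ∠QDX = 28°  [△XQD]
2. ∠WDX = 28°  [W on ray DQ]
3. ∠DWX = 78°  [△XWD]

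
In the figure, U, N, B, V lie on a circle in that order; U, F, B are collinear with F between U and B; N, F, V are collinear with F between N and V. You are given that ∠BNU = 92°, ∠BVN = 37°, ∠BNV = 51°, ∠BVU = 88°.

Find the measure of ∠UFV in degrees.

∠UFV = 78°

1. ∠BUV = 51°  [same arc BV]
2. ∠UBV = 41°  [△UBV]
3. ∠BFV = 102°  [△BFV]
4. ∠UFV = 78°  [linear pair at F on UB]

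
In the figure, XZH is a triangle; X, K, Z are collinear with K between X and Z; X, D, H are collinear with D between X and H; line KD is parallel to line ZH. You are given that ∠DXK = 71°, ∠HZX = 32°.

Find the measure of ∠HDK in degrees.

∠HDK = 103°

1. ∠HXZ = 71°  [K on XZ, D on XH]
2. ∠XHZ = 77°  [△XZH]
3. ∠KDX = 77°  [KD∥ZH, corresponding at D]
4. ∠HDK = 103°  [linear pair at D on XH]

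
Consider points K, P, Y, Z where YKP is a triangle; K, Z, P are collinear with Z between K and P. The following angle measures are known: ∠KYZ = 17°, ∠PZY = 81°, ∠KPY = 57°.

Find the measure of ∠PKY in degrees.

∠PKY = 64°

1. ∠KZY = 99°  [linear pair at Z on KP]
2. ∠YKZ = 64°  [△YKZ]
3. ∠PKY = 64°  [Z on ray KP]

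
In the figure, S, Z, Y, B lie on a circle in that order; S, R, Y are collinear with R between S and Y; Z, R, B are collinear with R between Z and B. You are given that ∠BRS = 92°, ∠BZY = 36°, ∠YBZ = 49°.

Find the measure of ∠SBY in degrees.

1. ∠BRY = 88°  [linear pair at R on SY]
2. ∠BSY = 36°  [same arc YB]
3. ∠BYS = 43°  [△YRB]
4. ∠SBY = 101°  [△SYB]

∠SBY = 101°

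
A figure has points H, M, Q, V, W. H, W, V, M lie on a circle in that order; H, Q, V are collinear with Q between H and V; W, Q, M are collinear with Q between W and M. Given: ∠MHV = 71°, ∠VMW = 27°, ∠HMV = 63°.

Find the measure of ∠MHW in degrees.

1. ∠MWV = 71°  [same arc VM]
2. ∠MVW = 82°  [△WVM]
3. ∠MHW = 98°  [cyclic HWVM, opposite ∠H+∠V]

∠MHW = 98°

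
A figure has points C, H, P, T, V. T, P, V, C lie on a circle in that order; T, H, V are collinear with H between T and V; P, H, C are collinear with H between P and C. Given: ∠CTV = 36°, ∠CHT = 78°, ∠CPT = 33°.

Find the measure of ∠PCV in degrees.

1. ∠CHV = 102°  [linear pair at H on TV]
2. ∠CVT = 33°  [same arc TC]
3. ∠PCV = 45°  [△VHC]

∠PCV = 45°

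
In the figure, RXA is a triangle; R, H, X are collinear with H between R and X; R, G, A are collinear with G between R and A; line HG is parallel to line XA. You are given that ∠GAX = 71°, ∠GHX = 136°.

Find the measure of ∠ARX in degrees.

1. ∠RAX = 71°  [G on ray AR]
2. ∠GHR = 44°  [linear pair at H on RX]
3. ∠HGR = 71°  [HG∥XA, corresponding at G]
4. ∠GRH = 65°  [△RHG]
5. ∠ARX = 65°  [H on RX, G on RA]

∠ARX = 65°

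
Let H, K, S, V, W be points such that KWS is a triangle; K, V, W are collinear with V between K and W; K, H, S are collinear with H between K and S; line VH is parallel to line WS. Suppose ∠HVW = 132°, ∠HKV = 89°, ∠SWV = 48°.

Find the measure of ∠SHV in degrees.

∠SHV = 137°

1. ∠HVK = 48°  [linear pair at V on KW]
2. ∠KHV = 43°  [△KVH]
3. ∠SHV = 137°  [linear pair at H on KS]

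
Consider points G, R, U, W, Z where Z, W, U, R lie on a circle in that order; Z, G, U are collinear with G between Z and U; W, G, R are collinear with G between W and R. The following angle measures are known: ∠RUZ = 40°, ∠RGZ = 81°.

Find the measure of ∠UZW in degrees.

1. ∠RWZ = 40°  [same arc ZR]
2. ∠UGW = 81°  [vertical angles at G]
3. ∠WGZ = 99°  [linear pair at G on ZU]
4. ∠UZW = 41°  [△ZGW]

∠UZW = 41°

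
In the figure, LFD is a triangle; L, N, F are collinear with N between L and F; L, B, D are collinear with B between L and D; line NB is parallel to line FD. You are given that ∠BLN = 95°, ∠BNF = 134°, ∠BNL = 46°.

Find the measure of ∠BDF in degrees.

1. ∠LBN = 39°  [△LNB]
2. ∠DBN = 141°  [linear pair at B on LD]
3. ∠BDF = 39°  [NB∥FD, co-interior at D–B]

∠BDF = 39°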